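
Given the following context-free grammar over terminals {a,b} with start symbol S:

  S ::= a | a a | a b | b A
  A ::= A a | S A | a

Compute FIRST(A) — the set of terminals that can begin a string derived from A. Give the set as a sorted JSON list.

FIRST iteration:
[1]
  A via A→a: +{a}
  S via S→a: +{a}
  S via S→b A: +{b}
  FIRST[S]={a,b}  FIRST[A]={a}
[2]
  A via A→S A: +{b}
  FIRST[S]={a,b}  FIRST[A]={a,b}
[3] (no change)
  FIRST[S]={a,b}  FIRST[A]={a,b}

FIRST(A) = ["a", "b"]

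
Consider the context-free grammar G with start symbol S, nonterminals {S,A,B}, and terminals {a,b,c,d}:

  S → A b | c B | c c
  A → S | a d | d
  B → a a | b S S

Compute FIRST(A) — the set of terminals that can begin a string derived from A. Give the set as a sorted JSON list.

Compute FIRST by fixpoint:
pass 1:
  A via A→a d: +{a}
  A via A→d: +{d}
  B via B→a a: +{a}
  B via B→b S S: +{b}
  S via S→A b: +{a,d}
  S via S→c B: +{c}
  FIRST[S]={a,c,d}  FIRST[A]={a,d}  FIRST[B]={a,b}
pass 2:
  A via A→S: +{c}
  FIRST[S]={a,c,d}  FIRST[A]={a,c,d}  FIRST[B]={a,b}
pass 3: — fixpoint
  FIRST[S]={a,c,d}  FIRST[A]={a,c,d}  FIRST[B]={a,b}

FIRST(A) = ["a", "c", "d"]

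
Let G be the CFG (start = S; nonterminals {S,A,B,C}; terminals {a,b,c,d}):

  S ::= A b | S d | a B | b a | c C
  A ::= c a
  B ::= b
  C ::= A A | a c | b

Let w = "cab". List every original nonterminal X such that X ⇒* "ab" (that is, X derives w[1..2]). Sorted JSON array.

Convert to CNF:
  S -> A T2 | S T3 | T0 C | T1 B | T2 T1
  A -> T0 T1
  B -> b
  C -> A A | T1 T0 | b
  T0 -> c
  T1 -> a
  T2 -> b
  T3 -> d

CYK fill — only the sub-triangle for w[1..2]:
  cell(1,1) a: {T1}  orig:{}
  cell(2,2) b: {B,C,T2}  orig:{B,C}
  cell(1,2) ab: {S}

Original NTs in T[1,2] deriving "ab": ["S"]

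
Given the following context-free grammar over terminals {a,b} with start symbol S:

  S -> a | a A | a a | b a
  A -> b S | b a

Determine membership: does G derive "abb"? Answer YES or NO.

Convert to CNF:
  S -> T0 T1 | T1 A | T1 T1 | a
  A -> T0 S | T0 T1
  T0 -> b
  T1 -> a

Fill CYK table bottom-up:
  cell(0,0) a: {S,T1}  orig:{S}
  cell(1,1) b: {T0}  orig:{}
  cell(2,2) b: {T0}  orig:{}
  cell(0,1) ab: ∅
  cell(1,2) bb: ∅
  cell(0,2) abb: ∅

S ∉ T[0,2] ⇒ NO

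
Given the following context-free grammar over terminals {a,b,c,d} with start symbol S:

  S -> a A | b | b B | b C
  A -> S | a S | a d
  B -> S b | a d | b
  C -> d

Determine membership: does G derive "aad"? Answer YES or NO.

Convert to CNF:
  S -> T0 A | T2 B | T2 C | b
  A -> T0 A | T0 S | T0 T1 | T2 B | T2 C | b
  B -> S T2 | T0 T1 | b
  C -> d
  T0 -> a
  T1 -> d
  T2 -> b

CYK fill:
  T[0,0] 'a' = {T0}  orig:{}
  T[1,1] 'a' = {T0}  orig:{}
  T[2,2] 'd' = {C,T1}  orig:{C}
  T[0,1] 'aa' = ∅
  T[1,2] 'ad' = {A,B}
  T[0,2] 'aad' = {A,S}

S ∈ T[0,2] ⇒ YES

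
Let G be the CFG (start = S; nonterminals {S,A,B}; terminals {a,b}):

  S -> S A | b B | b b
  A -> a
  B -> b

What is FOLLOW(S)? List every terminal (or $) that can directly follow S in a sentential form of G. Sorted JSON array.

Compute FIRST by fixpoint:
iter 1:
  A via A→a: +{a}
  B via B→b: +{b}
  S via S→b B: +{b}
  FIRST[S]={b}  FIRST[A]={a}  FIRST[B]={b}
iter 2: (no change)
  FIRST[S]={b}  FIRST[A]={a}  FIRST[B]={b}

FOLLOW sets:
seed FOLLOW(S) with $
round 1:
  S→S A: FOLLOW(S) ⊇ FIRST(A) = {a}; new: +{a}
  S→S A: FOLLOW(A) ⊇ FOLLOW(S) ⊇ {$,a}; new: +{$,a}
  S→b B: FOLLOW(B) ⊇ FOLLOW(S) ⊇ {$,a}; new: +{$,a}
  S: {$,a}  A: {$,a}  B: {$,a}
round 2: — fixpoint
  S: {$,a}  A: {$,a}  B: {$,a}

FOLLOW(S) = ["$", "a"]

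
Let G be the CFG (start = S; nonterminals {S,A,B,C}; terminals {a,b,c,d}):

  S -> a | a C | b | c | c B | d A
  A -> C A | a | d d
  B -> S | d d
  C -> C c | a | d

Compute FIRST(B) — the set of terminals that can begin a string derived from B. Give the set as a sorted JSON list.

Compute FIRST by fixpoint:
pass 1:
  A via A→a: +{a}
  A via A→d d: +{d}
  B via B→d d: +{d}
  C via C→a: +{a}
  C via C→d: +{d}
  S via S→a: +{a}
  S via S→b: +{b}
  S via S→c: +{c}
  S via S→d A: +{d}
  FIRST(S)={a,b,c,d}  FIRST(A)={a,d}  FIRST(B)={d}  FIRST(C)={a,d}
pass 2:
  B via B→S: +{a,b,c}
  FIRST(S)={a,b,c,d}  FIRST(A)={a,d}  FIRST(B)={a,b,c,d}  FIRST(C)={a,d}
pass 3: (no change)
  FIRST(S)={a,b,c,d}  FIRST(A)={a,d}  FIRST(B)={a,b,c,d}  FIRST(C)={a,d}

FIRST(B) = ["a", "b", "c", "d"]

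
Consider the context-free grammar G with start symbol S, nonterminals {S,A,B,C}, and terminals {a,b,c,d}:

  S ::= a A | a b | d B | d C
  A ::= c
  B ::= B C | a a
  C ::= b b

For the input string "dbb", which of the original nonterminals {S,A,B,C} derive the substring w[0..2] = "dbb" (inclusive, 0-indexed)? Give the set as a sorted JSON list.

CNF form of G:
  S -> T0 A | T0 T1 | T2 B | T2 C
  A -> c
  B -> B C | T0 T0
  C -> T1 T1
  T0 -> a
  T1 -> b
  T2 -> d

CYK table (by increasing span) — only the sub-triangle for w[0..2]:
  [0..0]={T2}  "d"  orig:{}
  [1..1]={T1}  "b"  orig:{}
  [2..2]={T1}  "b"  orig:{}
  [0..1]=∅  "db"
  [1..2]={C}  "bb"
  [0..2]={S}  "dbb"

Original NTs in T[0,2] deriving "dbb": ["S"]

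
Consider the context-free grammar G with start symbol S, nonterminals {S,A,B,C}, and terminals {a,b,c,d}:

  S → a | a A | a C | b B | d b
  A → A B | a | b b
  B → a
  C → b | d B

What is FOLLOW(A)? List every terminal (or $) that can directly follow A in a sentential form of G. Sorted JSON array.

FIRST sets, iterate to fixpoint:
round 1:
  A via A→a: +{a}
  A via A→b b: +{b}
  B via B→a: +{a}
  C via C→b: +{b}
  C via C→d B: +{d}
  S via S→a: +{a}
  S via S→b B: +{b}
  S via S→d b: +{d}
  S: {a,b,d}  A: {a,b}  B: {a}  C: {b,d}
round 2: — fixpoint
  S: {a,b,d}  A: {a,b}  B: {a}  C: {b,d}

FOLLOW iteration:
FOLLOW(S) := {$}
[1]
  A→A B: FOLLOW(A) ⊇ FIRST(B) = {a}; new: +{a}
  A→A B: FOLLOW(B) ⊇ FOLLOW(A) ⊇ {a}; new: +{a}
  S→a A: FOLLOW(A) ⊇ FOLLOW(S) ⊇ {$}; new: +{$}
  S→a C: FOLLOW(C) ⊇ FOLLOW(S) ⊇ {$}; new: +{$}
  S→b B: FOLLOW(B) ⊇ FOLLOW(S) ⊇ {$}; new: +{$}
  FOLLOW[S]={$}  FOLLOW[A]={$,a}  FOLLOW[B]={$,a}  FOLLOW[C]={$}
[2] done
  FOLLOW[S]={$}  FOLLOW[A]={$,a}  FOLLOW[B]={$,a}  FOLLOW[C]={$}

FOLLOW(A) = ["$", "a"]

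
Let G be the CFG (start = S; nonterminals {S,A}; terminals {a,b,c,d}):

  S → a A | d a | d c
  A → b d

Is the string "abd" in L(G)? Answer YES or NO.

Convert to CNF:
  S -> T1 T2 | T1 T3 | T2 A
  A -> T0 T1
  T0 -> b
  T1 -> d
  T2 -> a
  T3 -> c

Fill CYK table bottom-up:
  cell(0,0) a: {T2}  orig:{}
  cell(1,1) b: {T0}  orig:{}
  cell(2,2) d: {T1}  orig:{}
  cell(0,1) ab: ∅
  cell(1,2) bd: {A}
  cell(0,2) abd: {S}

S ∈ T[0,2] ⇒ YES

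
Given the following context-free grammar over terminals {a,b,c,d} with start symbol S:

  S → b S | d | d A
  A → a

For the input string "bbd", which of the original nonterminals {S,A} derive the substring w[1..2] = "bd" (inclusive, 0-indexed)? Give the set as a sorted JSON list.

CNF form of G:
  S -> T0 S | T1 A | d
  A -> a
  T0 -> b
  T1 -> d

Fill CYK table bottom-up (cells [i..j] with 1 ≤ i ≤ j ≤ 2 only):
  T[1,1] 'b' = {T0}  orig:{}
  T[2,2] 'd' = {S,T1}  orig:{S}
  T[1,2] 'bd' = {S}

Original NTs in T[1,2] deriving "bd": ["S"]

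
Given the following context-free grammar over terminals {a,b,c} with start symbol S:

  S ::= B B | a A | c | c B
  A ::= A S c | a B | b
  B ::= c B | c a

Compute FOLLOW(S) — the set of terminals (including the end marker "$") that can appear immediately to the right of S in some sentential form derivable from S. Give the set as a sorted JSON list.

Compute FIRST by fixpoint:
iter 1:
  A via A→a B: +{a}
  A via A→b: +{b}
  B via B→c B: +{c}
  S via S→B B: +{c}
  S via S→a A: +{a}
  S: {a,c}  A: {a,b}  B: {c}
iter 2: (no change)
  S: {a,c}  A: {a,b}  B: {c}

FOLLOW iteration:
initialize: $ ∈ FOLLOW(S)
round 1:
  A→A S c: FOLLOW(A) ⊇ FIRST(S) = {a,c}; new: +{a,c}
  A→A S c: FOLLOW(S) ⊇ FIRST(c) = {c}; new: +{c}
  A→a B: FOLLOW(B) ⊇ FOLLOW(A) ⊇ {a,c}; new: +{a,c}
  S→B B: FOLLOW(B) ⊇ FOLLOW(S) ⊇ {$,c}; new: +{$}
  S→a A: FOLLOW(A) ⊇ FOLLOW(S) ⊇ {$,c}; new: +{$}
  FOLLOW[S]={$,c}  FOLLOW[A]={$,a,c}  FOLLOW[B]={$,a,c}
round 2: (stable)
  FOLLOW[S]={$,c}  FOLLOW[A]={$,a,c}  FOLLOW[B]={$,a,c}

FOLLOW(S) = ["$", "c"]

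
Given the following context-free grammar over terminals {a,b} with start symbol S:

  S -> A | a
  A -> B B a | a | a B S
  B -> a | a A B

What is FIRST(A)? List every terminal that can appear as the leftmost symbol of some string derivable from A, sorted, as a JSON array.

FIRST iteration:
[1]
  A via A→a: +{a}
  B via B→a: +{a}
  S via S→A: +{a}
  FIRST(S)={a}  FIRST(A)={a}  FIRST(B)={a}
[2] (stable)
  FIRST(S)={a}  FIRST(A)={a}  FIRST(B)={a}

FIRST(A) = ["a"]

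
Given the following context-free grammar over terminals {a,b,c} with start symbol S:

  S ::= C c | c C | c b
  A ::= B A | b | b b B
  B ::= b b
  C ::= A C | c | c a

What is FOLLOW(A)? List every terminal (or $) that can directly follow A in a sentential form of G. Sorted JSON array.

FIRST sets, iterate to fixpoint:
[1]
  A via A→b: +{b}
  B via B→b b: +{b}
  C via C→A C: +{b}
  C via C→c: +{c}
  S via S→C c: +{b,c}
  S: {b,c}  A: {b}  B: {b}  C: {b,c}
[2] — fixpoint
  S: {b,c}  A: {b}  B: {b}  C: {b,c}

FOLLOW iteration:
seed FOLLOW(S) with $
[1]
  A→B A: FOLLOW(B) ⊇ FIRST(A) = {b}; new: +{b}
  C→A C: FOLLOW(A) ⊇ FIRST(C) = {b,c}; new: +{b,c}
  S→C c: FOLLOW(C) ⊇ FIRST(c) = {c}; new: +{c}
  S→c C: FOLLOW(C) ⊇ FOLLOW(S) ⊇ {$}; new: +{$}
  FOLLOW[S]={$}  FOLLOW[A]={b,c}  FOLLOW[B]={b}  FOLLOW[C]={$,c}
[2]
  A→b b B: FOLLOW(B) ⊇ FOLLOW(A) ⊇ {b,c}; new: +{c}
  FOLLOW[S]={$}  FOLLOW[A]={b,c}  FOLLOW[B]={b,c}  FOLLOW[C]={$,c}
[3] — fixpoint
  FOLLOW[S]={$}  FOLLOW[A]={b,c}  FOLLOW[B]={b,c}  FOLLOW[C]={$,c}

FOLLOW(A) = ["b", "c"]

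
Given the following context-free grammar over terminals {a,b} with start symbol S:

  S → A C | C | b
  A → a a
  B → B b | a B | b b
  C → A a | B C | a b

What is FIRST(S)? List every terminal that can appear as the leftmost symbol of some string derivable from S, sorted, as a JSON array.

FIRST sets, iterate to fixpoint:
[1]
  A via A→a a: +{a}
  B via B→a B: +{a}
  B via B→b b: +{b}
  C via C→A a: +{a}
  C via C→B C: +{b}
  S via S→A C: +{a}
  S via S→C: +{b}
  FIRST[S]={a,b}  FIRST[A]={a}  FIRST[B]={a,b}  FIRST[C]={a,b}
[2] (stable)
  FIRST[S]={a,b}  FIRST[A]={a}  FIRST[B]={a,b}  FIRST[C]={a,b}

FIRST(S) = ["a", "b"]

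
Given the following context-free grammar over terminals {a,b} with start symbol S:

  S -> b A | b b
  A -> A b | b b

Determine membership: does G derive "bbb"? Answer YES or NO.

Convert to CNF:
  S -> T0 A | T0 T0
  A -> A T0 | T0 T0
  T0 -> b

CYK table (by increasing span):
  [0..0]={T0}  "b"  orig:{}
  [1..1]={T0}  "b"  orig:{}
  [2..2]={T0}  "b"  orig:{}
  [0..1]={A,S}  "bb"
  [1..2]={A,S}  "bb"
  [0..2]={A,S}  "bbb"

S ∈ T[0,2] ⇒ YES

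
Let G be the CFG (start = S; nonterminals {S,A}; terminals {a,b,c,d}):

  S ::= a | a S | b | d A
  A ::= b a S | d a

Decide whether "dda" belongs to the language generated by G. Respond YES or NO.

CNF form of G:
  S -> T1 S | T2 A | a | b
  A -> T0 X3 | T2 T1
  T0 -> b
  T1 -> a
  T2 -> d
  X3 -> T1 S

CYK fill:
  cell(0,0) d: {T2}  orig:{}
  cell(1,1) d: {T2}  orig:{}
  cell(2,2) a: {S,T1}  orig:{S}
  cell(0,1) dd: ∅
  cell(1,2) da: {A}
  cell(0,2) dda: {S}

S ∈ T[0,2] ⇒ YES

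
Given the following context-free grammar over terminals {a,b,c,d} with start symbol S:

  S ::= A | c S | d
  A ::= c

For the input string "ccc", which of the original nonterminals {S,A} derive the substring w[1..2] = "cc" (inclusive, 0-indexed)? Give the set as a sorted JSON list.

Convert to CNF:
  S -> T0 S | c | d
  A -> c
  T0 -> c

Fill CYK table bottom-up, restricted to cells inside w[1..2]:
  cell(1,1) c: {A,S,T0}  orig:{A,S}
  cell(2,2) c: {A,S,T0}  orig:{A,S}
  cell(1,2) cc: {S}

Original NTs in T[1,2] deriving "cc": ["S"]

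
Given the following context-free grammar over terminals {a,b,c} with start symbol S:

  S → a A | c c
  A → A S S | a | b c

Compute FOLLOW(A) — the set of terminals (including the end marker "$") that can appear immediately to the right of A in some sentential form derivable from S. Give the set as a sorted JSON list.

FIRST iteration:
round 1:
  A via A→a: +{a}
  A via A→b c: +{b}
  S via S→a A: +{a}
  S via S→c c: +{c}
  FIRST(S)={a,c}  FIRST(A)={a,b}
round 2: (stable)
  FIRST(S)={a,c}  FIRST(A)={a,b}

Compute FOLLOW by fixpoint:
FOLLOW(S) := {$}
round 1:
  A→A S S: FOLLOW(A) ⊇ FIRST(S) = {a,c}; new: +{a,c}
  A→A S S: FOLLOW(S) ⊇ FIRST(S) = {a,c}; new: +{a,c}
  S→a A: FOLLOW(A) ⊇ FOLLOW(S) ⊇ {$,a,c}; new: +{$}
  FOLLOW(S)={$,a,c}  FOLLOW(A)={$,a,c}
round 2: (no change)
  FOLLOW(S)={$,a,c}  FOLLOW(A)={$,a,c}

FOLLOW(A) = ["$", "a", "c"]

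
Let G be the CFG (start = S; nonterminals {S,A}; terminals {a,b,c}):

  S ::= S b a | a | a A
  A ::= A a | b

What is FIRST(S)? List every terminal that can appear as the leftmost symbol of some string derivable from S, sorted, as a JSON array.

Compute FIRST by fixpoint:
iter 1:
  A via A→b: +{b}
  S via S→a: +{a}
  S: {a}  A: {b}
iter 2: (stable)
  S: {a}  A: {b}

FIRST(S) = ["a"]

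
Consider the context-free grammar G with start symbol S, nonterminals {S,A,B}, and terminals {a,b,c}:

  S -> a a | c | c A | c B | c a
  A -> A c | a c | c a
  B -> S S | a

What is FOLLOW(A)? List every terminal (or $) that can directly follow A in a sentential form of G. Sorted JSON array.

FIRST iteration:
round 1:
  A via A→a c: +{a}
  A via A→c a: +{c}
  B via B→a: +{a}
  S via S→a a: +{a}
  S via S→c: +{c}
  FIRST[S]={a,c}  FIRST[A]={a,c}  FIRST[B]={a}
round 2:
  B via B→S S: +{c}
  FIRST[S]={a,c}  FIRST[A]={a,c}  FIRST[B]={a,c}
round 3: — fixpoint
  FIRST[S]={a,c}  FIRST[A]={a,c}  FIRST[B]={a,c}

FOLLOW iteration:
FOLLOW(S) := {$}
[1]
  A→A c: FOLLOW(A) ⊇ FIRST(c) = {c}; new: +{c}
  B→S S: FOLLOW(S) ⊇ FIRST(S) = {a,c}; new: +{a,c}
  S→c A: FOLLOW(A) ⊇ FOLLOW(S) ⊇ {$,a,c}; new: +{$,a}
  S→c B: FOLLOW(B) ⊇ FOLLOW(S) ⊇ {$,a,c}; new: +{$,a,c}
  FOLLOW[S]={$,a,c}  FOLLOW[A]={$,a,c}  FOLLOW[B]={$,a,c}
[2] (no change)
  FOLLOW[S]={$,a,c}  FOLLOW[A]={$,a,c}  FOLLOW[B]={$,a,c}

FOLLOW(A) = ["$", "a", "c"]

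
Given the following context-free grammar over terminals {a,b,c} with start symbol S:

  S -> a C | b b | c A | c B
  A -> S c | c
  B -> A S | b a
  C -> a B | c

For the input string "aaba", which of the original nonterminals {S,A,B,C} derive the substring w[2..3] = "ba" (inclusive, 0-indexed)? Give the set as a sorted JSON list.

Convert to CNF:
  S -> T0 A | T0 B | T1 T1 | T2 C
  A -> S T0 | c
  B -> A S | T1 T2
  C -> T2 B | c
  T0 -> c
  T1 -> b
  T2 -> a

CYK fill — only the sub-triangle for w[2..3]:
  cell(2,2) b: {T1}  orig:{}
  cell(3,3) a: {T2}  orig:{}
  cell(2,3) ba: {B}

Original NTs in T[2,3] deriving "ba": ["B"]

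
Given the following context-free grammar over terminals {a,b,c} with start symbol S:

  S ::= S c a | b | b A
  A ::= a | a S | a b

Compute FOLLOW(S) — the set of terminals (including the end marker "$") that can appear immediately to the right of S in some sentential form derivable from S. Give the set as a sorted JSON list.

Compute FIRST by fixpoint:
pass 1:
  A via A→a: +{a}
  S via S→b: +{b}
  FIRST[S]={b}  FIRST[A]={a}
pass 2: (stable)
  FIRST[S]={b}  FIRST[A]={a}

FOLLOW sets:
seed FOLLOW(S) with $
[1]
  S→S c a: FOLLOW(S) ⊇ FIRST(c) = {c}; new: +{c}
  S→b A: FOLLOW(A) ⊇ FOLLOW(S) ⊇ {$,c}; new: +{$,c}
  FOLLOW(S)={$,c}  FOLLOW(A)={$,c}
[2] (no change)
  FOLLOW(S)={$,c}  FOLLOW(A)={$,c}

FOLLOW(S) = ["$", "c"]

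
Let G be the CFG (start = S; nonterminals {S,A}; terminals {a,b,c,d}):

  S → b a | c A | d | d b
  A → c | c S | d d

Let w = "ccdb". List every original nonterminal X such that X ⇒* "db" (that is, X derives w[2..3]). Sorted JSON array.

Convert to CNF:
  S -> T0 A | T1 T2 | T2 T3 | d
  A -> T0 S | T1 T1 | c
  T0 -> c
  T1 -> d
  T2 -> b
  T3 -> a

CYK fill (cells [i..j] with 2 ≤ i ≤ j ≤ 3 only):
  T[2,2] 'd' = {S,T1}  orig:{S}
  T[3,3] 'b' = {T2}  orig:{}
  T[2,3] 'db' = {S}

Original NTs in T[2,3] deriving "db": ["S"]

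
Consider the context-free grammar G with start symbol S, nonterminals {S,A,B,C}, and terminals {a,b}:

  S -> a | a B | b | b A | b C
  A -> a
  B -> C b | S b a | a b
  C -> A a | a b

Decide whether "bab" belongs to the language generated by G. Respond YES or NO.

Convert to CNF:
  S -> T0 A | T0 C | T1 B | a | b
  A -> a
  B -> C T0 | S X2 | T1 T0
  C -> A T1 | T1 T0
  T0 -> b
  T1 -> a
  X2 -> T0 T1

CYK table (by increasing span):
  T[0,0] 'b' = {S,T0}  orig:{S}
  T[1,1] 'a' = {A,S,T1}  orig:{A,S}
  T[2,2] 'b' = {S,T0}  orig:{S}
  T[0,1] 'ba' = {S,X2}  orig:{S}
  T[1,2] 'ab' = {B,C}
  T[0,2] 'bab' = {S}

S ∈ T[0,2] ⇒ YES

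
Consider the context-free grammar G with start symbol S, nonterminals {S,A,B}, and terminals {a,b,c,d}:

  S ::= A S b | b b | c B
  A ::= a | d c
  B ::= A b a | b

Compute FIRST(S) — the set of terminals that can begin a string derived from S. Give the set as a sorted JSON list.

FIRST iteration:
round 1:
  A via A→a: +{a}
  A via A→d c: +{d}
  B via B→A b a: +{a,d}
  B via B→b: +{b}
  S via S→A S b: +{a,d}
  S via S→b b: +{b}
  S via S→c B: +{c}
  S: {a,b,c,d}  A: {a,d}  B: {a,b,d}
round 2: done
  S: {a,b,c,d}  A: {a,d}  B: {a,b,d}

FIRST(S) = ["a", "b", "c", "d"]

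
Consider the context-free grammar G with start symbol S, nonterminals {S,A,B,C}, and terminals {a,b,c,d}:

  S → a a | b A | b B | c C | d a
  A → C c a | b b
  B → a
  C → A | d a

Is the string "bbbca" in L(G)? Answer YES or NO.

CNF form of G:
  S -> T0 C | T1 T1 | T2 A | T2 B | T3 T1
  A -> C X4 | T2 T2
  B -> a
  C -> C X5 | T2 T2 | T3 T1
  T0 -> c
  T1 -> a
  T2 -> b
  T3 -> d
  X4 -> T0 T1
  X5 -> T0 T1

CYK table (by increasing span):
  T[0,0] 'b' = {T2}  orig:{}
  T[1,1] 'b' = {T2}  orig:{}
  T[2,2] 'b' = {T2}  orig:{}
  T[3,3] 'c' = {T0}  orig:{}
  T[4,4] 'a' = {B,T1}  orig:{B}
  T[0,1] 'bb' = {A,C}
  T[1,2] 'bb' = {A,C}
  T[2,3] 'bc' = ∅
  T[3,4] 'ca' = {X4,X5}  orig:{}
  T[0,2] 'bbb' = {S}
  T[1,3] 'bbc' = ∅
  T[2,4] 'bca' = ∅
  T[0,3] 'bbbc' = ∅
  T[1,4] 'bbca' = {A,C}
  T[0,4] 'bbbca' = {S}

S ∈ T[0,4] ⇒ YES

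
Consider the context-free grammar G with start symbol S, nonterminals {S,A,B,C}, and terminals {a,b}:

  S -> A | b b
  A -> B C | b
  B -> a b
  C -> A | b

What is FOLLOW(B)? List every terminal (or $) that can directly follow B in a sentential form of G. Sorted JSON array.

FIRST sets, iterate to fixpoint:
round 1:
  A via A→b: +{b}
  B via B→a b: +{a}
  C via C→A: +{b}
  S via S→A: +{b}
  FIRST[S]={b}  FIRST[A]={b}  FIRST[B]={a}  FIRST[C]={b}
round 2:
  A via A→B C: +{a}
  C via C→A: +{a}
  S via S→A: +{a}
  FIRST[S]={a,b}  FIRST[A]={a,b}  FIRST[B]={a}  FIRST[C]={a,b}
round 3: (stable)
  FIRST[S]={a,b}  FIRST[A]={a,b}  FIRST[B]={a}  FIRST[C]={a,b}

Compute FOLLOW by fixpoint:
seed FOLLOW(S) with $
iter 1:
  A→B C: FOLLOW(B) ⊇ FIRST(C) = {a,b}; new: +{a,b}
  S→A: FOLLOW(A) ⊇ FOLLOW(S) ⊇ {$}; new: +{$}
  S: {$}  A: {$}  B: {a,b}  C: {}
iter 2:
  A→B C: FOLLOW(C) ⊇ FOLLOW(A) ⊇ {$}; new: +{$}
  S: {$}  A: {$}  B: {a,b}  C: {$}
iter 3: (no change)
  S: {$}  A: {$}  B: {a,b}  C: {$}

FOLLOW(B) = ["a", "b"]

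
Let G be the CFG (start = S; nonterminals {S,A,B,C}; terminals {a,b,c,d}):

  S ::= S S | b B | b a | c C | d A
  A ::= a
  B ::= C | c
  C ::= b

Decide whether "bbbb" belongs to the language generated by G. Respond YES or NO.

Convert to CNF:
  S -> S S | T0 B | T0 T1 | T2 C | T3 A
  A -> a
  B -> b | c
  C -> b
  T0 -> b
  T1 -> a
  T2 -> c
  T3 -> d

Fill CYK table bottom-up:
  [0..0]={B,C,T0}  "b"  orig:{B,C}
  [1..1]={B,C,T0}  "b"  orig:{B,C}
  [2..2]={B,C,T0}  "b"  orig:{B,C}
  [3..3]={B,C,T0}  "b"  orig:{B,C}
  [0..1]={S}  "bb"
  [1..2]={S}  "bb"
  [2..3]={S}  "bb"
  [0..2]=∅  "bbb"
  [1..3]=∅  "bbb"
  [0..3]={S}  "bbbb"

S ∈ T[0,3] ⇒ YES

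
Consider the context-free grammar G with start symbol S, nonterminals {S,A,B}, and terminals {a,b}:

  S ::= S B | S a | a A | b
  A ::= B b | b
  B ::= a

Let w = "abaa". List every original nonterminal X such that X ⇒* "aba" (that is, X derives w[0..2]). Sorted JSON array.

CNF form of G:
  S -> S B | S T1 | T1 A | b
  A -> B T0 | b
  B -> a
  T0 -> b
  T1 -> a

Fill CYK table bottom-up (cells [i..j] with 0 ≤ i ≤ j ≤ 2 only):
  T[0,0] 'a' = {B,T1}  orig:{B}
  T[1,1] 'b' = {A,S,T0}  orig:{A,S}
  T[2,2] 'a' = {B,T1}  orig:{B}
  T[0,1] 'ab' = {A,S}
  T[1,2] 'ba' = {S}
  T[0,2] 'aba' = {S}

Original NTs in T[0,2] deriving "aba": ["S"]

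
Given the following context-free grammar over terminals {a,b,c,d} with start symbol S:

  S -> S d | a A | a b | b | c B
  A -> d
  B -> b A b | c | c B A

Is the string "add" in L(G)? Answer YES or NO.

Convert to CNF:
  S -> S T2 | T1 B | T3 A | T3 T0 | b
  A -> d
  B -> T0 X4 | T1 X5 | c
  T0 -> b
  T1 -> c
  T2 -> d
  T3 -> a
  X4 -> A T0
  X5 -> B A

CYK table (by increasing span):
  [0..0]={T3}  "a"  orig:{}
  [1..1]={A,T2}  "d"  orig:{A}
  [2..2]={A,T2}  "d"  orig:{A}
  [0..1]={S}  "ad"
  [1..2]=∅  "dd"
  [0..2]={S}  "add"

S ∈ T[0,2] ⇒ YES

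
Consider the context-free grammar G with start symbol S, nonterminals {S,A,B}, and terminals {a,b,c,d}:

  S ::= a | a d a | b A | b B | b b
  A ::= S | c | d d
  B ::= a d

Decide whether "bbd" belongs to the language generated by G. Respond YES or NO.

Convert to CNF:
  S -> T0 X4 | T2 A | T2 B | T2 T2 | a
  A -> T0 X3 | T1 T1 | T2 A | T2 B | T2 T2 | a | c
  B -> T0 T1
  T0 -> a
  T1 -> d
  T2 -> b
  X3 -> T1 T0
  X4 -> T1 T0

CYK fill:
  cell(0,0) b: {T2}  orig:{}
  cell(1,1) b: {T2}  orig:{}
  cell(2,2) d: {T1}  orig:{}
  cell(0,1) bb: {A,S}
  cell(1,2) bd: ∅
  cell(0,2) bbd: ∅

S ∉ T[0,2] ⇒ NO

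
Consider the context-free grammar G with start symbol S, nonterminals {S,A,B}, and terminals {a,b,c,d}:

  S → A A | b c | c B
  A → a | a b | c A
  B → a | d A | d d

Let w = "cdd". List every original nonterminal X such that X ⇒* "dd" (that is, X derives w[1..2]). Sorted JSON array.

Convert to CNF:
  S -> A A | T1 T2 | T2 B
  A -> T0 T1 | T2 A | a
  B -> T3 A | T3 T3 | a
  T0 -> a
  T1 -> b
  T2 -> c
  T3 -> d

CYK fill — only the sub-triangle for w[1..2]:
  cell(1,1) d: {T3}  orig:{}
  cell(2,2) d: {T3}  orig:{}
  cell(1,2) dd: {B}

Original NTs in T[1,2] deriving "dd": ["B"]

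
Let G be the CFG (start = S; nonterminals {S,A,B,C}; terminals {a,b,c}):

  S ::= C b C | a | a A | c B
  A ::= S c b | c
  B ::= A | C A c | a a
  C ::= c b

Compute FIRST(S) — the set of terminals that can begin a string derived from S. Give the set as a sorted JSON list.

FIRST iteration:
pass 1:
  A via A→c: +{c}
  B via B→A: +{c}
  B via B→a a: +{a}
  C via C→c b: +{c}
  S via S→C b C: +{c}
  S via S→a: +{a}
  FIRST(S)={a,c}  FIRST(A)={c}  FIRST(B)={a,c}  FIRST(C)={c}
pass 2:
  A via A→S c b: +{a}
  FIRST(S)={a,c}  FIRST(A)={a,c}  FIRST(B)={a,c}  FIRST(C)={c}
pass 3: done
  FIRST(S)={a,c}  FIRST(A)={a,c}  FIRST(B)={a,c}  FIRST(C)={c}

FIRST(S) = ["a", "c"]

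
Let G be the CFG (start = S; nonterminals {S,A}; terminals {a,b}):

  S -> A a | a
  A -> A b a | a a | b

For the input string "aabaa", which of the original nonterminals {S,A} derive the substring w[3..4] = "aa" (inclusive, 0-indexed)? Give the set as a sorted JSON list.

CNF form of G:
  S -> A T1 | a
  A -> A X2 | T1 T1 | b
  T0 -> b
  T1 -> a
  X2 -> T0 T1

CYK fill (cells [i..j] with 3 ≤ i ≤ j ≤ 4 only):
  T[3,3] 'a' = {S,T1}  orig:{S}
  T[4,4] 'a' = {S,T1}  orig:{S}
  T[3,4] 'aa' = {A}

Original NTs in T[3,4] deriving "aa": ["A"]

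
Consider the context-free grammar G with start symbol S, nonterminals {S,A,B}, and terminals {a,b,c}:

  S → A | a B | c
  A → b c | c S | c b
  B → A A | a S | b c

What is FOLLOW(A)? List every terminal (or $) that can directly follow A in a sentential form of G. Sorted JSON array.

Compute FIRST by fixpoint:
iter 1:
  A via A→b c: +{b}
  A via A→c S: +{c}
  B via B→A A: +{b,c}
  B via B→a S: +{a}
  S via S→A: +{b,c}
  S via S→a B: +{a}
  FIRST[S]={a,b,c}  FIRST[A]={b,c}  FIRST[B]={a,b,c}
iter 2: done
  FIRST[S]={a,b,c}  FIRST[A]={b,c}  FIRST[B]={a,b,c}

FOLLOW iteration:
seed FOLLOW(S) with $
[1]
  B→A A: FOLLOW(A) ⊇ FIRST(A) = {b,c}; new: +{b,c}
  S→A: FOLLOW(A) ⊇ FOLLOW(S) ⊇ {$}; new: +{$}
  S→a B: FOLLOW(B) ⊇ FOLLOW(S) ⊇ {$}; new: +{$}
  FOLLOW(S)={$}  FOLLOW(A)={$,b,c}  FOLLOW(B)={$}
[2]
  A→c S: FOLLOW(S) ⊇ FOLLOW(A) ⊇ {$,b,c}; new: +{b,c}
  S→a B: FOLLOW(B) ⊇ FOLLOW(S) ⊇ {$,b,c}; new: +{b,c}
  FOLLOW(S)={$,b,c}  FOLLOW(A)={$,b,c}  FOLLOW(B)={$,b,c}
[3] done
  FOLLOW(S)={$,b,c}  FOLLOW(A)={$,b,c}  FOLLOW(B)={$,b,c}

FOLLOW(A) = ["$", "b", "c"]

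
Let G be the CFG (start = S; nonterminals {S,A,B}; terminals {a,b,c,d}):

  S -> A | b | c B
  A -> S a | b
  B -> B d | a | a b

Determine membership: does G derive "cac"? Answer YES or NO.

CNF form of G:
  S -> S T0 | T3 B | b
  A -> S T0 | b
  B -> B T1 | T0 T2 | a
  T0 -> a
  T1 -> d
  T2 -> b
  T3 -> c

CYK fill:
  cell(0,0) c: {T3}  orig:{}
  cell(1,1) a: {B,T0}  orig:{B}
  cell(2,2) c: {T3}  orig:{}
  cell(0,1) ca: {S}
  cell(1,2) ac: ∅
  cell(0,2) cac: ∅

S ∉ T[0,2] ⇒ NO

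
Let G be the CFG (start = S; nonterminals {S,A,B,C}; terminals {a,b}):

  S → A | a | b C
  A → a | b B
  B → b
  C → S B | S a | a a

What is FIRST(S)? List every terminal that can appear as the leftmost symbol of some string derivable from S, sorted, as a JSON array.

FIRST iteration:
[1]
  A via A→a: +{a}
  A via A→b B: +{b}
  B via B→b: +{b}
  C via C→a a: +{a}
  S via S→A: +{a,b}
  S: {a,b}  A: {a,b}  B: {b}  C: {a}
[2]
  C via C→S B: +{b}
  S: {a,b}  A: {a,b}  B: {b}  C: {a,b}
[3] (stable)
  S: {a,b}  A: {a,b}  B: {b}  C: {a,b}

FIRST(S) = ["a", "b"]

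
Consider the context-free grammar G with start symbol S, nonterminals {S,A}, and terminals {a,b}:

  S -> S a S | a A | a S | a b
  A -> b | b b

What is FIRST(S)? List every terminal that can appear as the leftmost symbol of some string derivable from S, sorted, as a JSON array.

Compute FIRST by fixpoint:
[1]
  A via A→b: +{b}
  S via S→a A: +{a}
  FIRST[S]={a}  FIRST[A]={b}
[2] (stable)
  FIRST[S]={a}  FIRST[A]={b}

FIRST(S) = ["a"]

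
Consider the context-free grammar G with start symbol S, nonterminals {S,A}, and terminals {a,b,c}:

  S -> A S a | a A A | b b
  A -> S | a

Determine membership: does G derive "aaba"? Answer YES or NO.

CNF form of G:
  S -> A X4 | T0 X5 | T1 T1
  A -> A X2 | T0 X3 | T1 T1 | a
  T0 -> a
  T1 -> b
  X2 -> S T0
  X3 -> A A
  X4 -> S T0
  X5 -> A A

CYK fill:
  cell(0,0) a: {A,T0}  orig:{A}
  cell(1,1) a: {A,T0}  orig:{A}
  cell(2,2) b: {T1}  orig:{}
  cell(3,3) a: {A,T0}  orig:{A}
  cell(0,1) aa: {X3,X5}  orig:{}
  cell(1,2) ab: ∅
  cell(2,3) ba: ∅
  cell(0,2) aab: ∅
  cell(1,3) aba: ∅
  cell(0,3) aaba: ∅

S ∉ T[0,3] ⇒ NO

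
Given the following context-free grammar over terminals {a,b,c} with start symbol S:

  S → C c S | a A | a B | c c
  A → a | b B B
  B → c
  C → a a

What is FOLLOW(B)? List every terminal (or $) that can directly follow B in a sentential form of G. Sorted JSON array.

FIRST iteration:
iter 1:
  A via A→a: +{a}
  A via A→b B B: +{b}
  B via B→c: +{c}
  C via C→a a: +{a}
  S via S→C c S: +{a}
  S via S→c c: +{c}
  S: {a,c}  A: {a,b}  B: {c}  C: {a}
iter 2: (stable)
  S: {a,c}  A: {a,b}  B: {c}  C: {a}

Compute FOLLOW by fixpoint:
seed FOLLOW(S) with $
round 1:
  A→b B B: FOLLOW(B) ⊇ FIRST(B) = {c}; new: +{c}
  S→C c S: FOLLOW(C) ⊇ FIRST(c) = {c}; new: +{c}
  S→a A: FOLLOW(A) ⊇ FOLLOW(S) ⊇ {$}; new: +{$}
  S→a B: FOLLOW(B) ⊇ FOLLOW(S) ⊇ {$}; new: +{$}
  FOLLOW[S]={$}  FOLLOW[A]={$}  FOLLOW[B]={$,c}  FOLLOW[C]={c}
round 2: — fixpoint
  FOLLOW[S]={$}  FOLLOW[A]={$}  FOLLOW[B]={$,c}  FOLLOW[C]={c}

FOLLOW(B) = ["$", "c"]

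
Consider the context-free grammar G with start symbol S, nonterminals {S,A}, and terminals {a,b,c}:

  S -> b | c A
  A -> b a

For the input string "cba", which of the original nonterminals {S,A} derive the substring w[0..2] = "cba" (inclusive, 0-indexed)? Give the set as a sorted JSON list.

Convert to CNF:
  S -> T2 A | b
  A -> T0 T1
  T0 -> b
  T1 -> a
  T2 -> c

CYK table (by increasing span), restricted to cells inside w[0..2]:
  [0..0]={T2}  "c"  orig:{}
  [1..1]={S,T0}  "b"  orig:{S}
  [2..2]={T1}  "a"  orig:{}
  [0..1]=∅  "cb"
  [1..2]={A}  "ba"
  [0..2]={S}  "cba"

Original NTs in T[0,2] deriving "cba": ["S"]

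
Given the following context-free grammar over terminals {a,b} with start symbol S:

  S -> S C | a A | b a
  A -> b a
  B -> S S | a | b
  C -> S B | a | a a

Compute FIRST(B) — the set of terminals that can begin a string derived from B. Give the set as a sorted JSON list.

Compute FIRST by fixpoint:
round 1:
  A via A→b a: +{b}
  B via B→a: +{a}
  B via B→b: +{b}
  C via C→a: +{a}
  S via S→a A: +{a}
  S via S→b a: +{b}
  FIRST(S)={a,b}  FIRST(A)={b}  FIRST(B)={a,b}  FIRST(C)={a}
round 2:
  C via C→S B: +{b}
  FIRST(S)={a,b}  FIRST(A)={b}  FIRST(B)={a,b}  FIRST(C)={a,b}
round 3: (no change)
  FIRST(S)={a,b}  FIRST(A)={b}  FIRST(B)={a,b}  FIRST(C)={a,b}

FIRST(B) = ["a", "b"]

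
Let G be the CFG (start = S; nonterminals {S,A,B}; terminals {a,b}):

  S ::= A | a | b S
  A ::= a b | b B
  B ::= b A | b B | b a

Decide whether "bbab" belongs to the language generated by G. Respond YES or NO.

CNF form of G:
  S -> T0 T1 | T1 B | T1 S | a
  A -> T0 T1 | T1 B
  B -> T1 A | T1 B | T1 T0
  T0 -> a
  T1 -> b

CYK fill:
  [0..0]={T1}  "b"  orig:{}
  [1..1]={T1}  "b"  orig:{}
  [2..2]={S,T0}  "a"  orig:{S}
  [3..3]={T1}  "b"  orig:{}
  [0..1]=∅  "bb"
  [1..2]={B,S}  "ba"
  [2..3]={A,S}  "ab"
  [0..2]={A,B,S}  "bba"
  [1..3]={B,S}  "bab"
  [0..3]={A,B,S}  "bbab"

S ∈ T[0,3] ⇒ YES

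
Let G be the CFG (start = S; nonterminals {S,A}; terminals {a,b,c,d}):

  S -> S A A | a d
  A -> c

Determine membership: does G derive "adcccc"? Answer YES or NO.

Convert to CNF:
  S -> S X2 | T0 T1
  A -> c
  T0 -> a
  T1 -> d
  X2 -> A A

Fill CYK table bottom-up:
  [0..0]={T0}  "a"  orig:{}
  [1..1]={T1}  "d"  orig:{}
  [2..2]={A}  "c"
  [3..3]={A}  "c"
  [4..4]={A}  "c"
  [5..5]={A}  "c"
  [0..1]={S}  "ad"
  [1..2]=∅  "dc"
  [2..3]={X2}  "cc"  orig:{}
  [3..4]={X2}  "cc"  orig:{}
  [4..5]={X2}  "cc"  orig:{}
  [0..2]=∅  "adc"
  [1..3]=∅  "dcc"
  [2..4]=∅  "ccc"
  [3..5]=∅  "ccc"
  [0..3]={S}  "adcc"
  [1..4]=∅  "dccc"
  [2..5]=∅  "cccc"
  [0..4]=∅  "adccc"
  [1..5]=∅  "dcccc"
  [0..5]={S}  "adcccc"

S ∈ T[0,5] ⇒ YES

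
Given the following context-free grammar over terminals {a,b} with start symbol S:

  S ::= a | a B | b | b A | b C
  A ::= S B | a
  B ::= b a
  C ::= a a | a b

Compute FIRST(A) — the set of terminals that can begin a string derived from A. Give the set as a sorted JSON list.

Compute FIRST by fixpoint:
round 1:
  A via A→a: +{a}
  B via B→b a: +{b}
  C via C→a a: +{a}
  S via S→a: +{a}
  S via S→b: +{b}
  FIRST[S]={a,b}  FIRST[A]={a}  FIRST[B]={b}  FIRST[C]={a}
round 2:
  A via A→S B: +{b}
  FIRST[S]={a,b}  FIRST[A]={a,b}  FIRST[B]={b}  FIRST[C]={a}
round 3: — fixpoint
  FIRST[S]={a,b}  FIRST[A]={a,b}  FIRST[B]={b}  FIRST[C]={a}

FIRST(A) = ["a", "b"]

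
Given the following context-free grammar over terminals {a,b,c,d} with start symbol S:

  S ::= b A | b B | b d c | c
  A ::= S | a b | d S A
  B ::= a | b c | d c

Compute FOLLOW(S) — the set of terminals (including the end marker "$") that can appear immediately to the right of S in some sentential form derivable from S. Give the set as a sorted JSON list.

FIRST sets, iterate to fixpoint:
round 1:
  A via A→a b: +{a}
  A via A→d S A: +{d}
  B via B→a: +{a}
  B via B→b c: +{b}
  B via B→d c: +{d}
  S via S→b A: +{b}
  S via S→c: +{c}
  FIRST(S)={b,c}  FIRST(A)={a,d}  FIRST(B)={a,b,d}
round 2:
  A via A→S: +{b,c}
  FIRST(S)={b,c}  FIRST(A)={a,b,c,d}  FIRST(B)={a,b,d}
round 3: (stable)
  FIRST(S)={b,c}  FIRST(A)={a,b,c,d}  FIRST(B)={a,b,d}

FOLLOW iteration:
initialize: $ ∈ FOLLOW(S)
round 1:
  A→d S A: FOLLOW(S) ⊇ FIRST(A) = {a,b,c,d}; new: +{a,b,c,d}
  S→b A: FOLLOW(A) ⊇ FOLLOW(S) ⊇ {$,a,b,c,d}; new: +{$,a,b,c,d}
  S→b B: FOLLOW(B) ⊇ FOLLOW(S) ⊇ {$,a,b,c,d}; new: +{$,a,b,c,d}
  FOLLOW(S)={$,a,b,c,d}  FOLLOW(A)={$,a,b,c,d}  FOLLOW(B)={$,a,b,c,d}
round 2: (no change)
  FOLLOW(S)={$,a,b,c,d}  FOLLOW(A)={$,a,b,c,d}  FOLLOW(B)={$,a,b,c,d}

FOLLOW(S) = ["$", "a", "b", "c", "d"]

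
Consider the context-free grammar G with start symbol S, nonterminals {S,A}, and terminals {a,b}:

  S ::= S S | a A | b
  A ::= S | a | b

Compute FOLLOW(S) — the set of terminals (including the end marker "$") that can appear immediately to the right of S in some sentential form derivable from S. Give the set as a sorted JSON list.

FIRST iteration:
pass 1:
  A via A→a: +{a}
  A via A→b: +{b}
  S via S→a A: +{a}
  S via S→b: +{b}
  S: {a,b}  A: {a,b}
pass 2: done
  S: {a,b}  A: {a,b}

FOLLOW sets:
FOLLOW(S) := {$}
[1]
  S→S S: FOLLOW(S) ⊇ FIRST(S) = {a,b}; new: +{a,b}
  S→a A: FOLLOW(A) ⊇ FOLLOW(S) ⊇ {$,a,b}; new: +{$,a,b}
  FOLLOW[S]={$,a,b}  FOLLOW[A]={$,a,b}
[2] — fixpoint
  FOLLOW[S]={$,a,b}  FOLLOW[A]={$,a,b}

FOLLOW(S) = ["$", "a", "b"]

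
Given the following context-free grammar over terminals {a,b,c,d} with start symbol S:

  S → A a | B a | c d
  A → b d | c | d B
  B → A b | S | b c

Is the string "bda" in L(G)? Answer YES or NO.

Convert to CNF:
  S -> A T2 | B T2 | T3 T1
  A -> T0 T1 | T1 B | c
  B -> A T0 | A T2 | B T2 | T0 T3 | T3 T1
  T0 -> b
  T1 -> d
  T2 -> a
  T3 -> c

CYK table (by increasing span):
  [0..0]={T0}  "b"  orig:{}
  [1..1]={T1}  "d"  orig:{}
  [2..2]={T2}  "a"  orig:{}
  [0..1]={A}  "bd"
  [1..2]=∅  "da"
  [0..2]={B,S}  "bda"

S ∈ T[0,2] ⇒ YES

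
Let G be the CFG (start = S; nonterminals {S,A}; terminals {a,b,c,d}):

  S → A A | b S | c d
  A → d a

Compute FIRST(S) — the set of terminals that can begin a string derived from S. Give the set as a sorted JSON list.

FIRST sets, iterate to fixpoint:
[1]
  A via A→d a: +{d}
  S via S→A A: +{d}
  S via S→b S: +{b}
  S via S→c d: +{c}
  S: {b,c,d}  A: {d}
[2] (stable)
  S: {b,c,d}  A: {d}

FIRST(S) = ["b", "c", "d"]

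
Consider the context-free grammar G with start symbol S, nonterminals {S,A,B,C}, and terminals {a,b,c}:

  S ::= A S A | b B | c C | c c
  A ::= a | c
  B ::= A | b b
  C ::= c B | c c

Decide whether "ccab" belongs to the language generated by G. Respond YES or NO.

CNF form of G:
  S -> A X2 | T0 B | T1 C | T1 T1
  A -> a | c
  B -> T0 T0 | a | c
  C -> T1 B | T1 T1
  T0 -> b
  T1 -> c
  X2 -> S A

CYK table (by increasing span):
  cell(0,0) c: {A,B,T1}  orig:{A,B}
  cell(1,1) c: {A,B,T1}  orig:{A,B}
  cell(2,2) a: {A,B}
  cell(3,3) b: {T0}  orig:{}
  cell(0,1) cc: {C,S}
  cell(1,2) ca: {C}
  cell(2,3) ab: ∅
  cell(0,2) cca: {S,X2}  orig:{S}
  cell(1,3) cab: ∅
  cell(0,3) ccab: ∅

S ∉ T[0,3] ⇒ NO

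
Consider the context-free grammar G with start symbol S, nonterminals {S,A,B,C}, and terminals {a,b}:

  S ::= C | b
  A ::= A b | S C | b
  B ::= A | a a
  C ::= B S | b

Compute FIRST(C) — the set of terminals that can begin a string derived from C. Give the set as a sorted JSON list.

FIRST sets, iterate to fixpoint:
round 1:
  A via A→b: +{b}
  B via B→A: +{b}
  B via B→a a: +{a}
  C via C→B S: +{a,b}
  S via S→C: +{a,b}
  FIRST[S]={a,b}  FIRST[A]={b}  FIRST[B]={a,b}  FIRST[C]={a,b}
round 2:
  A via A→S C: +{a}
  FIRST[S]={a,b}  FIRST[A]={a,b}  FIRST[B]={a,b}  FIRST[C]={a,b}
round 3: done
  FIRST[S]={a,b}  FIRST[A]={a,b}  FIRST[B]={a,b}  FIRST[C]={a,b}

FIRST(C) = ["a", "b"]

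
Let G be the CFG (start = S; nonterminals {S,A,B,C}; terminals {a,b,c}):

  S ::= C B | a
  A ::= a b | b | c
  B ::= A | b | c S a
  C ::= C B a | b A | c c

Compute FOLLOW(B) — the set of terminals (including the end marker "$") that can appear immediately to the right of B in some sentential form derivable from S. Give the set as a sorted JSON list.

Compute FIRST by fixpoint:
pass 1:
  A via A→a b: +{a}
  A via A→b: +{b}
  A via A→c: +{c}
  B via B→A: +{a,b,c}
  C via C→b A: +{b}
  C via C→c c: +{c}
  S via S→C B: +{b,c}
  S via S→a: +{a}
  S: {a,b,c}  A: {a,b,c}  B: {a,b,c}  C: {b,c}
pass 2: done
  S: {a,b,c}  A: {a,b,c}  B: {a,b,c}  C: {b,c}

Compute FOLLOW by fixpoint:
FOLLOW(S) := {$}
round 1:
  B→c S a: FOLLOW(S) ⊇ FIRST(a) = {a}; new: +{a}
  C→C B a: FOLLOW(C) ⊇ FIRST(B) = {a,b,c}; new: +{a,b,c}
  C→C B a: FOLLOW(B) ⊇ FIRST(a) = {a}; new: +{a}
  C→b A: FOLLOW(A) ⊇ FOLLOW(C) ⊇ {a,b,c}; new: +{a,b,c}
  S→C B: FOLLOW(B) ⊇ FOLLOW(S) ⊇ {$,a}; new: +{$}
  S: {$,a}  A: {a,b,c}  B: {$,a}  C: {a,b,c}
round 2:
  B→A: FOLLOW(A) ⊇ FOLLOW(B) ⊇ {$,a}; new: +{$}
  S: {$,a}  A: {$,a,b,c}  B: {$,a}  C: {a,b,c}
round 3: done
  S: {$,a}  A: {$,a,b,c}  B: {$,a}  C: {a,b,c}

FOLLOW(B) = ["$", "a"]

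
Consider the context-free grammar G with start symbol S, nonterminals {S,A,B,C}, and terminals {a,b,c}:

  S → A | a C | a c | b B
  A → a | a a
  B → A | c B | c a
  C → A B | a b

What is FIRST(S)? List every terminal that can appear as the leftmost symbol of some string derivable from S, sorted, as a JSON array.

FIRST iteration:
round 1:
  A via A→a: +{a}
  B via B→A: +{a}
  B via B→c B: +{c}
  C via C→A B: +{a}
  S via S→A: +{a}
  S via S→b B: +{b}
  FIRST(S)={a,b}  FIRST(A)={a}  FIRST(B)={a,c}  FIRST(C)={a}
round 2: (no change)
  FIRST(S)={a,b}  FIRST(A)={a}  FIRST(B)={a,c}  FIRST(C)={a}

FIRST(S) = ["a", "b"]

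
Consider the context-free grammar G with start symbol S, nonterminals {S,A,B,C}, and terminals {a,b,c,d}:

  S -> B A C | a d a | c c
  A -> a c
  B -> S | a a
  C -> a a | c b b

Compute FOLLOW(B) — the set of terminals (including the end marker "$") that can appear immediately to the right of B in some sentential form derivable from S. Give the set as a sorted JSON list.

Compute FIRST by fixpoint:
iter 1:
  A via A→a c: +{a}
  B via B→a a: +{a}
  C via C→a a: +{a}
  C via C→c b b: +{c}
  S via S→B A C: +{a}
  S via S→c c: +{c}
  S: {a,c}  A: {a}  B: {a}  C: {a,c}
iter 2:
  B via B→S: +{c}
  S: {a,c}  A: {a}  B: {a,c}  C: {a,c}
iter 3: — fixpoint
  S: {a,c}  A: {a}  B: {a,c}  C: {a,c}

FOLLOW iteration:
FOLLOW(S) := {$}
pass 1:
  S→B A C: FOLLOW(B) ⊇ FIRST(A) = {a}; new: +{a}
  S→B A C: FOLLOW(A) ⊇ FIRST(C) = {a,c}; new: +{a,c}
  S→B A C: FOLLOW(C) ⊇ FOLLOW(S) ⊇ {$}; new: +{$}
  FOLLOW[S]={$}  FOLLOW[A]={a,c}  FOLLOW[B]={a}  FOLLOW[C]={$}
pass 2:
  B→S: FOLLOW(S) ⊇ FOLLOW(B) ⊇ {a}; new: +{a}
  S→B A C: FOLLOW(C) ⊇ FOLLOW(S) ⊇ {$,a}; new: +{a}
  FOLLOW[S]={$,a}  FOLLOW[A]={a,c}  FOLLOW[B]={a}  FOLLOW[C]={$,a}
pass 3: (stable)
  FOLLOW[S]={$,a}  FOLLOW[A]={a,c}  FOLLOW[B]={a}  FOLLOW[C]={$,a}

FOLLOW(B) = ["a"]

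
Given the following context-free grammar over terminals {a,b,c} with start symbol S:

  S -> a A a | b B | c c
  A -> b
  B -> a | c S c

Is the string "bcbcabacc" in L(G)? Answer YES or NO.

CNF form of G:
  S -> T0 T0 | T1 X4 | T2 B
  A -> b
  B -> T0 X3 | a
  T0 -> c
  T1 -> a
  T2 -> b
  X3 -> S T0
  X4 -> A T1

Fill CYK table bottom-up:
  [0..0]={A,T2}  "b"  orig:{A}
  [1..1]={T0}  "c"  orig:{}
  [2..2]={A,T2}  "b"  orig:{A}
  [3..3]={T0}  "c"  orig:{}
  [4..4]={B,T1}  "a"  orig:{B}
  [5..5]={A,T2}  "b"  orig:{A}
  [6..6]={B,T1}  "a"  orig:{B}
  [7..7]={T0}  "c"  orig:{}
  [8..8]={T0}  "c"  orig:{}
  [0..1]=∅  "bc"
  [1..2]=∅  "cb"
  [2..3]=∅  "bc"
  [3..4]=∅  "ca"
  [4..5]=∅  "ab"
  [5..6]={S,X4}  "ba"  orig:{S}
  [6..7]=∅  "ac"
  [7..8]={S}  "cc"
  [0..2]=∅  "bcb"
  [1..3]=∅  "cbc"
  [2..4]=∅  "bca"
  [3..5]=∅  "cab"
  [4..6]={S}  "aba"
  [5..7]={X3}  "bac"  orig:{}
  [6..8]=∅  "acc"
  [0..3]=∅  "bcbc"
  [1..4]=∅  "cbca"
  [2..5]=∅  "bcab"
  [3..6]=∅  "caba"
  [4..7]={X3}  "abac"  orig:{}
  [5..8]=∅  "bacc"
  [0..4]=∅  "bcbca"
  [1..5]=∅  "cbcab"
  [2..6]=∅  "bcaba"
  [3..7]={B}  "cabac"
  [4..8]=∅  "abacc"
  [0..5]=∅  "bcbcab"
  [1..6]=∅  "cbcaba"
  [2..7]={S}  "bcabac"
  [3..8]=∅  "cabacc"
  [0..6]=∅  "bcbcaba"
  [1..7]=∅  "cbcabac"
  [2..8]={X3}  "bcabacc"  orig:{}
  [0..7]=∅  "bcbcabac"
  [1..8]={B}  "cbcabacc"
  [0..8]={S}  "bcbcabacc"

S ∈ T[0,8] ⇒ YES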